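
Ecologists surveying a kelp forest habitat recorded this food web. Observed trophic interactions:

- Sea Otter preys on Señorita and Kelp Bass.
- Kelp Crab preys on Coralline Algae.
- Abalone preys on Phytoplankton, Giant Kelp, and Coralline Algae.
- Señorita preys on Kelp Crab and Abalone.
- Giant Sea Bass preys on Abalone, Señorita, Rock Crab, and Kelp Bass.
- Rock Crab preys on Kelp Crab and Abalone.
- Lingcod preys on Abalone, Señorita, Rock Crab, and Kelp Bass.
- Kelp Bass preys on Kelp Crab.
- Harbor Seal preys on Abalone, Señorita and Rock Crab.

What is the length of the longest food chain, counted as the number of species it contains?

One longest chain: Coralline Algae → Kelp Crab → Rock Crab → Harbor Seal.
It has 4 species and 3 links.

4 species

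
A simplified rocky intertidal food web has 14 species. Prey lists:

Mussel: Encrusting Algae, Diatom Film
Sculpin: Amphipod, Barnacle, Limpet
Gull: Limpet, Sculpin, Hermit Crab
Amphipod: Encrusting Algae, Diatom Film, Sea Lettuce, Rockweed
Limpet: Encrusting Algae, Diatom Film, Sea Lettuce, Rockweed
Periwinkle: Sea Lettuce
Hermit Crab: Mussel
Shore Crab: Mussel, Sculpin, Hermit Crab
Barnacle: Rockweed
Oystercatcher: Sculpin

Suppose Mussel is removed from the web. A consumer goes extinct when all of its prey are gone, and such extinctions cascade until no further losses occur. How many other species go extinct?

Remove Mussel.
Round 1: Hermit Crab (all prey gone) → extinct.
No further losses. Total secondary extinctions: 1.

1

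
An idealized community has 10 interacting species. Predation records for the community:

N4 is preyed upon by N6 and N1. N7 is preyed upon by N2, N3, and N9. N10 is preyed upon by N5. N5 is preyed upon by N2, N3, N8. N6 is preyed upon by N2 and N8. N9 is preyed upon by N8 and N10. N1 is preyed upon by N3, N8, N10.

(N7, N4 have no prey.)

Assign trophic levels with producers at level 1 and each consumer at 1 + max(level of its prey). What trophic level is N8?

Trophic level 5

N4 is a producer → level 1.
N1 eats N4 → level 2.
N10 eats N1 (level 2); other prey at levels: N9 2 → level 3.
N5 eats N10 → level 4.
N8 eats N5 (level 4); other prey at levels: N1 2, N6 2, N9 2 → level 5.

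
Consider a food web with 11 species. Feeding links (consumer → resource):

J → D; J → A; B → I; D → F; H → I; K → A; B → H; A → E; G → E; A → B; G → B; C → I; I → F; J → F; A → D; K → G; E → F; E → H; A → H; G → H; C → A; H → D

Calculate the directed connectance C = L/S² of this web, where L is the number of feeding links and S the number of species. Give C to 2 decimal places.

C = 0.18

The web has S = 11 species and L = 22 feeding links.
C = L / S² = 22 / 121 = 0.1818 ≈ 0.18.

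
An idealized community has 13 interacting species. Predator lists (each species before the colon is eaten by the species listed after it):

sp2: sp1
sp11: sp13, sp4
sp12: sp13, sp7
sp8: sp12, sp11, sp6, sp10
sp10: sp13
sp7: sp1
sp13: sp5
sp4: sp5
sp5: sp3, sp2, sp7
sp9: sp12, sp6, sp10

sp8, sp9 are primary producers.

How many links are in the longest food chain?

One longest chain: sp8 → sp12 → sp13 → sp5 → sp2 → sp1.
It has 6 species and 5 links.

5 links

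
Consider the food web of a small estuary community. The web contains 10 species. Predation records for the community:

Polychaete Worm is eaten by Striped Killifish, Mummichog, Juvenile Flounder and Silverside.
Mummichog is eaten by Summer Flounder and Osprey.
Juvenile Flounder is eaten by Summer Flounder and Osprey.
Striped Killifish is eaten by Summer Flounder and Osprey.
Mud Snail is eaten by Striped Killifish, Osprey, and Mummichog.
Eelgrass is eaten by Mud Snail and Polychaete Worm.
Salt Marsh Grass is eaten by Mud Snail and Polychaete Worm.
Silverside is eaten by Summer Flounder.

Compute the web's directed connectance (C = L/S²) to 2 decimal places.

C = 0.18

The web has S = 10 species and L = 18 feeding links.
C = L / S² = 18 / 100 = 0.1800 ≈ 0.18.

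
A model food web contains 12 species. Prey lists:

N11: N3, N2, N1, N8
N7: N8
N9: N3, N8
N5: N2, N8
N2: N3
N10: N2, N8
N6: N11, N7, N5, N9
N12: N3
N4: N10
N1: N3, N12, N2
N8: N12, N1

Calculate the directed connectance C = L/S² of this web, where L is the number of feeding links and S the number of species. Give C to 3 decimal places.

C = 0.160

The web has S = 12 species and L = 23 feeding links.
C = L / S² = 23 / 144 = 0.1597 ≈ 0.160.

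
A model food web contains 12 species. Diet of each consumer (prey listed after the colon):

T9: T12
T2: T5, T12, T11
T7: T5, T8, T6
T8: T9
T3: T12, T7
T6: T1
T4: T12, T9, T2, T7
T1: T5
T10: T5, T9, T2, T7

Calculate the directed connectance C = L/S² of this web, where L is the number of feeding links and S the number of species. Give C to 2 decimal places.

C = 0.14

The web has S = 12 species and L = 20 feeding links.
C = L / S² = 20 / 144 = 0.1389 ≈ 0.14.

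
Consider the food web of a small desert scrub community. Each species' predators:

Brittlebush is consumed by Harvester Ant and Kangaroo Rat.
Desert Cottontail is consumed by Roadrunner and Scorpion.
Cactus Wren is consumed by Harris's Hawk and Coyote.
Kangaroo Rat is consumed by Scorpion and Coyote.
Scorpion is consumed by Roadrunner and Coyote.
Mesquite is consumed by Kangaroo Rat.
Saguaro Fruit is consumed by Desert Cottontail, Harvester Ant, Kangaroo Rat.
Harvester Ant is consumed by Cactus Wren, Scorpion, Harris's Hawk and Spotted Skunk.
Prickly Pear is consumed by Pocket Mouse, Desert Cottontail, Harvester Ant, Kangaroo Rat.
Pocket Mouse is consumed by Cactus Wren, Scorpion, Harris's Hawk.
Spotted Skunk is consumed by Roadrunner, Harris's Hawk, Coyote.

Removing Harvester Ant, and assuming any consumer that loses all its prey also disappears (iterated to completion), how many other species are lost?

1

Remove Harvester Ant.
Round 1: Spotted Skunk (all prey gone) → extinct.
No further losses. Total secondary extinctions: 1.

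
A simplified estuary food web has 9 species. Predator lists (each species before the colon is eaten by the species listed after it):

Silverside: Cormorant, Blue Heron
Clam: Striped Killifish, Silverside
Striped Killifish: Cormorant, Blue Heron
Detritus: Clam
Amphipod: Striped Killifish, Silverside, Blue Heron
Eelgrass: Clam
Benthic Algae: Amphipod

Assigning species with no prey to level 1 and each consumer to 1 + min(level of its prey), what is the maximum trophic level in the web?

4

Basal resources (level 1): Benthic Algae, Detritus, Eelgrass.
Following each consumer down to its lowest-level prey: Detritus → Clam → Striped Killifish → Cormorant (levels 1 through 4).
All prey of Cormorant (Striped Killifish 3, Silverside 3) are at level 3 or above, so Cormorant is at level 1 + 3 = 4.
Every consumer has at least one prey at level 3 or below, so none exceeds level 4.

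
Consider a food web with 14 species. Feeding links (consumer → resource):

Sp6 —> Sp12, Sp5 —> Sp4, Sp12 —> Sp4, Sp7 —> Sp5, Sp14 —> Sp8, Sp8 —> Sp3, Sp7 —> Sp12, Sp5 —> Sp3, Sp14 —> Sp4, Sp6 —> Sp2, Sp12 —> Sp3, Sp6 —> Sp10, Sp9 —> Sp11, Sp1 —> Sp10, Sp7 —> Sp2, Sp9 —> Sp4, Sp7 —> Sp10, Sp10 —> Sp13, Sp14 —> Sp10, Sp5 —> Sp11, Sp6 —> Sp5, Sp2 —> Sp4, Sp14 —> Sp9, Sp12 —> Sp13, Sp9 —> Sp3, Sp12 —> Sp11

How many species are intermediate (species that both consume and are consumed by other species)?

6

Intermediate species (has both prey and predators): Sp2, Sp10, Sp9, Sp12, Sp8, Sp5.
Count: 6.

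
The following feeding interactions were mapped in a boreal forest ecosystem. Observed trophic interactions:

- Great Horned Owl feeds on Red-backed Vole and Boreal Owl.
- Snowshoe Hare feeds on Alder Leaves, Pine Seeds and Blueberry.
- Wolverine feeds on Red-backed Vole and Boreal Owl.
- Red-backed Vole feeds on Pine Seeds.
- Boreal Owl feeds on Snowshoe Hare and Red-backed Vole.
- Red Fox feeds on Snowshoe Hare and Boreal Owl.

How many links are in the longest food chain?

One longest chain: Pine Seeds → Snowshoe Hare → Boreal Owl → Wolverine.
It has 4 species and 3 links.

3 links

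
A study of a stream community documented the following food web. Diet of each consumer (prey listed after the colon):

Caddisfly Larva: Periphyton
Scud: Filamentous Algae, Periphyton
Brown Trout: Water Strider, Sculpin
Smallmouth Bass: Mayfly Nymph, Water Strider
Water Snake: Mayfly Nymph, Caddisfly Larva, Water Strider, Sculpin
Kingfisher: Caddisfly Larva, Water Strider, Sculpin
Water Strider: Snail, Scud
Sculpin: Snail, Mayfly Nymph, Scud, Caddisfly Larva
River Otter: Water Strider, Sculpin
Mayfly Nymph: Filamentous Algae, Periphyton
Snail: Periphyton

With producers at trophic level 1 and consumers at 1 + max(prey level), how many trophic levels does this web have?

Producers (level 1): Filamentous Algae, Periphyton.
Periphyton → Snail → Water Strider → Brown Trout gives Brown Trout level 4.
No species has a prey at level 4, so no species reaches level 5.

4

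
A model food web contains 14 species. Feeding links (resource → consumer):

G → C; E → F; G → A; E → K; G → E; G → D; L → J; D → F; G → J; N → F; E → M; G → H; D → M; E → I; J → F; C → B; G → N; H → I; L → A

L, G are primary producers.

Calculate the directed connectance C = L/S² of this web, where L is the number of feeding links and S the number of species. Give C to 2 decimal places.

The web has S = 14 species and L = 19 feeding links.
C = L / S² = 19 / 196 = 0.0969 ≈ 0.10.

C = 0.10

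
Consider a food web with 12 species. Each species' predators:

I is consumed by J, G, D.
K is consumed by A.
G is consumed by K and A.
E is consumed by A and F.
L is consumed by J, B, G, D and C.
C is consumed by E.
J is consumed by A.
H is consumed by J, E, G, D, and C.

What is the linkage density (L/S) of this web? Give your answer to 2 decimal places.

There are L = 20 links among S = 12 species.
L/S = 20/12 = 1.6667 ≈ 1.67.

L/S = 1.67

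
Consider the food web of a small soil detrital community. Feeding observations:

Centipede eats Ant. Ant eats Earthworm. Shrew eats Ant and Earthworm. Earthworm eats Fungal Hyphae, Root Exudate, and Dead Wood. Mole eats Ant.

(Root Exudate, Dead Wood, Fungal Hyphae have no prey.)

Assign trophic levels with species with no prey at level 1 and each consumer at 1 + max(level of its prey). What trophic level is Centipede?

Trophic level 4

Root Exudate has no prey (basal) → level 1.
Earthworm eats Root Exudate (level 1); other prey at levels: Dead Wood 1, Fungal Hyphae 1 → level 2.
Ant eats Earthworm → level 3.
Centipede eats Ant → level 4.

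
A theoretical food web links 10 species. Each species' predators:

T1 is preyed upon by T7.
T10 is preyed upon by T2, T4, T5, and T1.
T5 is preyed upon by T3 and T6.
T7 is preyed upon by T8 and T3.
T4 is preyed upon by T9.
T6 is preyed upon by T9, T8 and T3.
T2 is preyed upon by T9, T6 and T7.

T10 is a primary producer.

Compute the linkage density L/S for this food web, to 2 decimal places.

There are L = 16 links among S = 10 species.
L/S = 16/10 = 1.6000 ≈ 1.60.

L/S = 1.60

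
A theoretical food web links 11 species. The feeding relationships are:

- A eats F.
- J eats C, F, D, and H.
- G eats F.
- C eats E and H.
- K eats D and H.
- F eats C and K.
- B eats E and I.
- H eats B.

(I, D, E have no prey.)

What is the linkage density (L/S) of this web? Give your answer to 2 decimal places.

L/S = 1.36

There are L = 15 links among S = 11 species.
L/S = 15/11 = 1.3636 ≈ 1.36.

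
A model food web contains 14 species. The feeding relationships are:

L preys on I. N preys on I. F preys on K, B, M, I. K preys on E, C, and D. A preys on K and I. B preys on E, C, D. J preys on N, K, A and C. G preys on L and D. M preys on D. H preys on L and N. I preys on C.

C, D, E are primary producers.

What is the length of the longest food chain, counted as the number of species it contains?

One longest chain: C → I → L → G.
It has 4 species and 3 links.

4 species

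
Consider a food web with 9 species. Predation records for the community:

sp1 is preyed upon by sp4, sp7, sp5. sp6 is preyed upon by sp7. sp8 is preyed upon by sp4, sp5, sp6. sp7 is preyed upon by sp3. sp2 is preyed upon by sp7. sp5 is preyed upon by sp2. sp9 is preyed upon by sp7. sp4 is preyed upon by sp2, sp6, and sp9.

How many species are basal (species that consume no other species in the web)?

Basal species (no prey listed): sp8, sp1.
Count: 2.

2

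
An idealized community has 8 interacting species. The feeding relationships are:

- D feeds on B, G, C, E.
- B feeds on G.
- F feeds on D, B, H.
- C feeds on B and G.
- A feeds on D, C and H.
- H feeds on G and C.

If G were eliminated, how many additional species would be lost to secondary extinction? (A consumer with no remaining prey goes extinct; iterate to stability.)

3

Remove G.
Round 1: B (all prey gone) → extinct.
Round 2: C (all prey gone) → extinct.
Round 3: H (all prey gone) → extinct.
No further losses. Total secondary extinctions: 3.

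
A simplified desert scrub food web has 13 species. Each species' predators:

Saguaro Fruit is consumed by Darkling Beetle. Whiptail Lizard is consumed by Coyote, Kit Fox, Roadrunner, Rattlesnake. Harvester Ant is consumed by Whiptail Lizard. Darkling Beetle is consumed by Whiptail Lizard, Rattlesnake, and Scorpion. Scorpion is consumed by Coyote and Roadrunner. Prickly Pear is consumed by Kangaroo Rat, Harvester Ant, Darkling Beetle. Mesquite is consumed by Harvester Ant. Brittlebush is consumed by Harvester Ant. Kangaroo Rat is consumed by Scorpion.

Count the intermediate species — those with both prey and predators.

5

Intermediate species (has both prey and predators): Darkling Beetle, Harvester Ant, Kangaroo Rat, Whiptail Lizard, Scorpion.
Count: 5.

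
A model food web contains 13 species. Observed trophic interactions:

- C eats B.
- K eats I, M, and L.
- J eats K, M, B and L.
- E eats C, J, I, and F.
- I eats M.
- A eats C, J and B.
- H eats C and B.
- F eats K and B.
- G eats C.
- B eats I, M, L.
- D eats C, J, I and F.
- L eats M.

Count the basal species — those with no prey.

Basal species (no prey listed): M.
Count: 1.

1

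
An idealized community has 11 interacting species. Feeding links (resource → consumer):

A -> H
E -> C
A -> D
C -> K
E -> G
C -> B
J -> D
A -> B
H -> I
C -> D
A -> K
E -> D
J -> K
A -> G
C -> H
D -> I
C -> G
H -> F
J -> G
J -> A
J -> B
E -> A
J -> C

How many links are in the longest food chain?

3 links

One longest chain: E → C → H → I.
It has 4 species and 3 links.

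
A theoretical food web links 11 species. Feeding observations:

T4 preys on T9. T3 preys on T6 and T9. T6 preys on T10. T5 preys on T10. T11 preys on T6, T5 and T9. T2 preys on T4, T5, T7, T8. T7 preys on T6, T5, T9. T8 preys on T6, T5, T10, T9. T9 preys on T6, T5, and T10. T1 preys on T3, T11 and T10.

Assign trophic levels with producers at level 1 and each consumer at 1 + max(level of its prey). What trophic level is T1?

T10 is a producer → level 1.
T6 eats T10 → level 2.
T9 eats T6 (level 2); other prey at levels: T10 1, T5 2 → level 3.
T3 eats T9 (level 3); other prey at levels: T6 2 → level 4.
T1 eats T3 (level 4); other prey at levels: T10 1, T11 4 → level 5.

Trophic level 5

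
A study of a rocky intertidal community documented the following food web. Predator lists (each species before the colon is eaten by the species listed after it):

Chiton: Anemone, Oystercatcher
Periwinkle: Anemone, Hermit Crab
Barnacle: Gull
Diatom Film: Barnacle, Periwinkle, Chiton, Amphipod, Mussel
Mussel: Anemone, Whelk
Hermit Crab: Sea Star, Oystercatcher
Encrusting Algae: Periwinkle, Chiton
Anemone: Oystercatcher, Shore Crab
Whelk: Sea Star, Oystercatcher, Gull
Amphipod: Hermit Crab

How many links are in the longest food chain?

One longest chain: Diatom Film → Mussel → Whelk → Sea Star.
It has 4 species and 3 links.

3 links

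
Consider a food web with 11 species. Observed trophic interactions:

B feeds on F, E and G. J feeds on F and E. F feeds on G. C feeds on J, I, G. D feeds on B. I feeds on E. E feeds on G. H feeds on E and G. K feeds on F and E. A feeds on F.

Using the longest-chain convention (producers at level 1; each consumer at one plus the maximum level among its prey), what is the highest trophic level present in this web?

4

Producers (level 1): G.
G → F → B → D gives D level 4.
No species has a prey at level 4, so no species reaches level 5.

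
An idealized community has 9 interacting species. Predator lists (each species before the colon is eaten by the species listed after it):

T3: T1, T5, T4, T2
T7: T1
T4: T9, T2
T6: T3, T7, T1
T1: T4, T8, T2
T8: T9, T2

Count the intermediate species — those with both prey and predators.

5

Intermediate species (has both prey and predators): T3, T7, T1, T4, T8.
Count: 5.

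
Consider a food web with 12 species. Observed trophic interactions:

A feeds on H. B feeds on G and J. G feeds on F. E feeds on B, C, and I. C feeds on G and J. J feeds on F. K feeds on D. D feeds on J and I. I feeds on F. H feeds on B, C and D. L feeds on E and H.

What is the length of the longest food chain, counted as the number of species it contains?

One longest chain: F → J → C → H → L.
It has 5 species and 4 links.

5 species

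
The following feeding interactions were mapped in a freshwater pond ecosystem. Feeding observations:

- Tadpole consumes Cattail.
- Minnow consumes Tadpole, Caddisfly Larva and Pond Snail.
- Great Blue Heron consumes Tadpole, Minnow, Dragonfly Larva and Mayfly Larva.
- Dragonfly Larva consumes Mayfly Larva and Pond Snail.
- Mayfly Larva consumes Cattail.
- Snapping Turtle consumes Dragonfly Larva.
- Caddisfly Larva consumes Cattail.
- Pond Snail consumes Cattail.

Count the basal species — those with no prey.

1

Basal species (no prey listed): Cattail.
Count: 1.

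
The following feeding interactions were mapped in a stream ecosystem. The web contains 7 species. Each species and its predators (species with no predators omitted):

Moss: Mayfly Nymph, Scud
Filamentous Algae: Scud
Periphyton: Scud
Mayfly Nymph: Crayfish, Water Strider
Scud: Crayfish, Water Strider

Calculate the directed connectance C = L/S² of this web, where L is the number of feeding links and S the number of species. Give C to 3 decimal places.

The web has S = 7 species and L = 8 feeding links.
C = L / S² = 8 / 49 = 0.1633 ≈ 0.163.

C = 0.163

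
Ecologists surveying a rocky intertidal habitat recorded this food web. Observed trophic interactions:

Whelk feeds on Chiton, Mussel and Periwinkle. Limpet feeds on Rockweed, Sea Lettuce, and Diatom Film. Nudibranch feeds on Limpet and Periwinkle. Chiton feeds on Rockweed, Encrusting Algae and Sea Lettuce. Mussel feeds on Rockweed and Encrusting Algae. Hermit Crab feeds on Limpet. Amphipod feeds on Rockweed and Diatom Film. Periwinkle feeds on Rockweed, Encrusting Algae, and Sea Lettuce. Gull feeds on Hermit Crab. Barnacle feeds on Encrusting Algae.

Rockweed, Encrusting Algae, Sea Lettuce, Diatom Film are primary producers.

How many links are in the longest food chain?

3 links

One longest chain: Rockweed → Limpet → Hermit Crab → Gull.
It has 4 species and 3 links.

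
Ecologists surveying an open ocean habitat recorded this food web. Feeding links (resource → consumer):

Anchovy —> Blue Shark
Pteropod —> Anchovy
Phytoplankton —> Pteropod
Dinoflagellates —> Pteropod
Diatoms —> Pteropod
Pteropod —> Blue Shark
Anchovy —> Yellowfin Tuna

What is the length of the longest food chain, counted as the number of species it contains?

One longest chain: Phytoplankton → Pteropod → Anchovy → Blue Shark.
It has 4 species and 3 links.

4 species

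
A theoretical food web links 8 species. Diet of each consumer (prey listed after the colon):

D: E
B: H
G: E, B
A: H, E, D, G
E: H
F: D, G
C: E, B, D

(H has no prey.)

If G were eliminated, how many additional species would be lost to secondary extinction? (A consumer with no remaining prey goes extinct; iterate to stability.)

Remove G.
Every predator of it retains at least one other prey: F still has D; A still has H, E, D.
No consumer loses all prey, so no secondary extinctions occur.

0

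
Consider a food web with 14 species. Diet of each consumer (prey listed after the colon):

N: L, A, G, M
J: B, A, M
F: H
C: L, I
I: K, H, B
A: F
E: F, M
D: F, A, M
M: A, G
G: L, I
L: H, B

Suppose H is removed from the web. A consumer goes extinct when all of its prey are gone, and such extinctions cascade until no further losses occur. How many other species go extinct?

2

Remove H.
Round 1: F (all prey gone) → extinct.
Round 2: A (all prey gone) → extinct.
No further losses. Total secondary extinctions: 2.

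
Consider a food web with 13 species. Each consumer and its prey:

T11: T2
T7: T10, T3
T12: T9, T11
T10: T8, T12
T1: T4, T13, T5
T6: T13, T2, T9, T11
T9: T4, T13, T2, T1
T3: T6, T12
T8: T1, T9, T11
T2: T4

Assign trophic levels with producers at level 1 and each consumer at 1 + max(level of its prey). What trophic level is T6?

T4 is a producer → level 1.
T2 eats T4 → level 2.
T9 eats T2 (level 2); other prey at levels: T4 1, T13 1, T1 2 → level 3.
T6 eats T9 (level 3); other prey at levels: T13 1, T2 2, T11 3 → level 4.

Trophic level 4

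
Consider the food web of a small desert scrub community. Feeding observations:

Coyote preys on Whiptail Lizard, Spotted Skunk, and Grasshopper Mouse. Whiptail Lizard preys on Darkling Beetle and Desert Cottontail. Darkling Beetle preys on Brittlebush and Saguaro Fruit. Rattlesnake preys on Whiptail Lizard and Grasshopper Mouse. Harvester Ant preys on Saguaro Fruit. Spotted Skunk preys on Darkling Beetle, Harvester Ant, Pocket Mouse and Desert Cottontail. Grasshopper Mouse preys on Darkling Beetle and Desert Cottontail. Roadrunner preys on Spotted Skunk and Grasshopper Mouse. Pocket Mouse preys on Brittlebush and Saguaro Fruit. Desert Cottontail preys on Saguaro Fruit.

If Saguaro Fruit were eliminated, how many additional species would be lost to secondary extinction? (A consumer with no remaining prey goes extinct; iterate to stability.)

2

Remove Saguaro Fruit.
Round 1: Desert Cottontail (all prey gone), Harvester Ant (all prey gone) → extinct.
No further losses. Total secondary extinctions: 2.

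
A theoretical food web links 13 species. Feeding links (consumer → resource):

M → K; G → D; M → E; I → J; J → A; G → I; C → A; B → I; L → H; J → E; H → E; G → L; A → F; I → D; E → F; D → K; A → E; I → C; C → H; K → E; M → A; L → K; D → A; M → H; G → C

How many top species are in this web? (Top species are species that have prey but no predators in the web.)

3

Top species (has prey, but nothing eats it): M, B, G.
Count: 3.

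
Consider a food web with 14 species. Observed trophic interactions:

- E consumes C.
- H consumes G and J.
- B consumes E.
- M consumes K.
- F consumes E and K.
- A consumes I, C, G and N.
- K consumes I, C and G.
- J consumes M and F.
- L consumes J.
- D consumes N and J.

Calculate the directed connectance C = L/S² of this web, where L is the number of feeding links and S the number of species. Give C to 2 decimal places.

C = 0.10

The web has S = 14 species and L = 19 feeding links.
C = L / S² = 19 / 196 = 0.0969 ≈ 0.10.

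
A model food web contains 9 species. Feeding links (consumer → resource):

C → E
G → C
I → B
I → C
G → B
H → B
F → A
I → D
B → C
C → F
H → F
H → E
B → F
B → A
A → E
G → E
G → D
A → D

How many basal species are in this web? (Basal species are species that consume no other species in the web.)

2

Basal species (no prey listed): E, D.
Count: 2.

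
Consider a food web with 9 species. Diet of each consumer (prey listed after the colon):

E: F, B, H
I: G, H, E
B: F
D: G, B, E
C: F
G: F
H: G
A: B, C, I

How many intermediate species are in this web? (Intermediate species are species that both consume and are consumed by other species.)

6

Intermediate species (has both prey and predators): G, B, C, H, E, I.
Count: 6.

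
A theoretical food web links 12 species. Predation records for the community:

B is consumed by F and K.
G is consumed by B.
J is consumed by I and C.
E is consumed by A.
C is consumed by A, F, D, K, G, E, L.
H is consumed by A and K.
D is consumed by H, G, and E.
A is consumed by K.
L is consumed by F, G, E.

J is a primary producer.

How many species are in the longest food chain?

6 species

One longest chain: J → C → L → G → B → F.
It has 6 species and 5 links.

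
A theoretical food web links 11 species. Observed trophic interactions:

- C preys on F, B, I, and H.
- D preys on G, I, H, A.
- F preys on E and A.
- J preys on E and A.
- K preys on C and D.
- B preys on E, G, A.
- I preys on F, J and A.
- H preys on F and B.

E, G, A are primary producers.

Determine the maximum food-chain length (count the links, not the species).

4 links

One longest chain: E → F → H → D → K.
It has 5 species and 4 links.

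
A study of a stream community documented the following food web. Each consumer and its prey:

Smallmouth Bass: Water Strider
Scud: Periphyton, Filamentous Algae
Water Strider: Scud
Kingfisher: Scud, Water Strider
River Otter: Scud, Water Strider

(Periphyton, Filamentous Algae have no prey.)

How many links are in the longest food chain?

3 links

One longest chain: Periphyton → Scud → Water Strider → River Otter.
It has 4 species and 3 links.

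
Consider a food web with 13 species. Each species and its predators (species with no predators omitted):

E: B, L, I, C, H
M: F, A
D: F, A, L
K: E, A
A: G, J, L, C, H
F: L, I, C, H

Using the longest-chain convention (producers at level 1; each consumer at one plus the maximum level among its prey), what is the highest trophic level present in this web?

3

Producers (level 1): D, M, K.
D → A → J gives J level 3.
No species has a prey at level 3, so no species reaches level 4.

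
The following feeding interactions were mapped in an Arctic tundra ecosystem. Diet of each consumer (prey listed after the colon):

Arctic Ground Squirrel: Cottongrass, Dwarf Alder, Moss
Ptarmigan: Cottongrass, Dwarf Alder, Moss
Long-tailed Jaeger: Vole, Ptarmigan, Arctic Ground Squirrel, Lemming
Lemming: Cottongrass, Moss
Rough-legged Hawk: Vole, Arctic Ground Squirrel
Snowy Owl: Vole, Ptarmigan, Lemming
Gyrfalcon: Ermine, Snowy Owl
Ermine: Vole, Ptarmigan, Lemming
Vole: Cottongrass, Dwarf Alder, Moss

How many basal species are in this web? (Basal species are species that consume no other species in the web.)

3

Basal species (no prey listed): Cottongrass, Dwarf Alder, Moss.
Count: 3.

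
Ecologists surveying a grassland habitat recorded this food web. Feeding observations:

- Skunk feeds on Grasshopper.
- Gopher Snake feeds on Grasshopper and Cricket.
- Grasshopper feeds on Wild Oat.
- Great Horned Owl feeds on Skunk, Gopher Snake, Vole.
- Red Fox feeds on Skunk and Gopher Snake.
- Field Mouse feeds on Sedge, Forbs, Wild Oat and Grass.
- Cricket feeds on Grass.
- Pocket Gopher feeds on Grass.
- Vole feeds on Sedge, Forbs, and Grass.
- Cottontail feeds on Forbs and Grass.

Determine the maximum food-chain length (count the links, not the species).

One longest chain: Wild Oat → Grasshopper → Skunk → Great Horned Owl.
It has 4 species and 3 links.

3 links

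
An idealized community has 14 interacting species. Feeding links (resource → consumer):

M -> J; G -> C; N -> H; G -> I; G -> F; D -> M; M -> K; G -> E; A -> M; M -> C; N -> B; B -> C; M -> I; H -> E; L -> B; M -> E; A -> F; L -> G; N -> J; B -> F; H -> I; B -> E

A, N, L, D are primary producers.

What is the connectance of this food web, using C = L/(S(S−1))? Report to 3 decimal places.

The web has S = 14 species and L = 22 feeding links.
C = L / (S(S−1)) = 22 / 182 = 0.1209 ≈ 0.121.

C = 0.121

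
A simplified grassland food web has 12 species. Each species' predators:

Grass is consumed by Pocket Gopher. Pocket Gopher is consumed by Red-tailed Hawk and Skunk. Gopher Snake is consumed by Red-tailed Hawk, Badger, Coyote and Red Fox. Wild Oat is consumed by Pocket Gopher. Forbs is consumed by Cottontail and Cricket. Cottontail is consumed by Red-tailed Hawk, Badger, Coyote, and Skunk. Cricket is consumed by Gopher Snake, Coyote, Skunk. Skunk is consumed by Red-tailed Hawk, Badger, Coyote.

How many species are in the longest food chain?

One longest chain: Forbs → Cricket → Gopher Snake → Badger.
It has 4 species and 3 links.

4 species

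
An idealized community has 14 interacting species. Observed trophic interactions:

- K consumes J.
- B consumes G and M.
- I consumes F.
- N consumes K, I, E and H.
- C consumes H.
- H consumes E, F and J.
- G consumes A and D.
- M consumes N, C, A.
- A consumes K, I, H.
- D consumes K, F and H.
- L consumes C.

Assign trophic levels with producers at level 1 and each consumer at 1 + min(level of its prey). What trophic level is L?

J is a producer → level 1.
H eats J → level 2.
C eats H → level 3.
L eats C → level 4.
No prey of L is below level 3, so 4 is the minimum.

Trophic level 4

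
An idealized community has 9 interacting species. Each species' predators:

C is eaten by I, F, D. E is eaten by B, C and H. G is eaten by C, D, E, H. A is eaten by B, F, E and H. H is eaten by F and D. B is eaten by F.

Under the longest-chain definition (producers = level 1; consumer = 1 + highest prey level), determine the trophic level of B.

A is a producer → level 1.
E eats A (level 1); other prey at levels: G 1 → level 2.
B eats E (level 2); other prey at levels: A 1 → level 3.

Trophic level 3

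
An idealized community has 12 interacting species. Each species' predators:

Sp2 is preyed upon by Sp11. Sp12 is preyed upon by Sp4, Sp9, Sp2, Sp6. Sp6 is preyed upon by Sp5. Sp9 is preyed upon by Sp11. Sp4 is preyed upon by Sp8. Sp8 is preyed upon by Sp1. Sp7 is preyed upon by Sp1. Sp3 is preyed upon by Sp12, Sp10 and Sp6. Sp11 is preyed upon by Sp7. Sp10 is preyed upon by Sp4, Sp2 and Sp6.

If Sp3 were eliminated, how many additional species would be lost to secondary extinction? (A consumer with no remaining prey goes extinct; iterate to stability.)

Remove Sp3.
Round 1: Sp12 (all prey gone), Sp10 (all prey gone) → extinct.
Round 2: Sp9 (all prey gone), Sp6 (all prey gone), Sp2 (all prey gone), Sp4 (all prey gone) → extinct.
Round 3: Sp8 (all prey gone), Sp5 (all prey gone), Sp11 (all prey gone) → extinct.
Round 4: Sp7 (all prey gone) → extinct.
Round 5: Sp1 (all prey gone) → extinct.
No further losses. Total secondary extinctions: 11.

11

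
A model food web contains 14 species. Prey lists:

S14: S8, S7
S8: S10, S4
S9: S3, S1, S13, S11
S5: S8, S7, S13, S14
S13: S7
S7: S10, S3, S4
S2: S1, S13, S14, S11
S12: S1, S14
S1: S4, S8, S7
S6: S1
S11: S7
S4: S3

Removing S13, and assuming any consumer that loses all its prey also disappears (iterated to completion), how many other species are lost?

Remove S13.
Every predator of it retains at least one other prey: S5 still has S8, S7, S14; S9 still has S3, S1, S11; S2 still has S1, S14, S11.
No consumer loses all prey, so no secondary extinctions occur.

0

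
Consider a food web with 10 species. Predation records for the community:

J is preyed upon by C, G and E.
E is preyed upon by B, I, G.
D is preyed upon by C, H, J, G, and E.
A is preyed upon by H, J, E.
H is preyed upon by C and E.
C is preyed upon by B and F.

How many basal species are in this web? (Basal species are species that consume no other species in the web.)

2

Basal species (no prey listed): A, D.
Count: 2.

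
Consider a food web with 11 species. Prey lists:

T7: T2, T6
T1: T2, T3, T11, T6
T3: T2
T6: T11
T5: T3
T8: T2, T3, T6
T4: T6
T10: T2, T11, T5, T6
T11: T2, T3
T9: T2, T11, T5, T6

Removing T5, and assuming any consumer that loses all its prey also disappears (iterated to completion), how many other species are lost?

Remove T5.
Every predator of it retains at least one other prey: T9 still has T2, T11, T6; T10 still has T2, T11, T6.
No consumer loses all prey, so no secondary extinctions occur.

0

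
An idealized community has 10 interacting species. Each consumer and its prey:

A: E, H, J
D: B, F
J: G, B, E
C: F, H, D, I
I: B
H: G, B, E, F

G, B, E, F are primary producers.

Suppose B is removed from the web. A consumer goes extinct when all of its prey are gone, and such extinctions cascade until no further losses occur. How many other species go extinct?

1

Remove B.
Round 1: I (all prey gone) → extinct.
No further losses. Total secondary extinctions: 1.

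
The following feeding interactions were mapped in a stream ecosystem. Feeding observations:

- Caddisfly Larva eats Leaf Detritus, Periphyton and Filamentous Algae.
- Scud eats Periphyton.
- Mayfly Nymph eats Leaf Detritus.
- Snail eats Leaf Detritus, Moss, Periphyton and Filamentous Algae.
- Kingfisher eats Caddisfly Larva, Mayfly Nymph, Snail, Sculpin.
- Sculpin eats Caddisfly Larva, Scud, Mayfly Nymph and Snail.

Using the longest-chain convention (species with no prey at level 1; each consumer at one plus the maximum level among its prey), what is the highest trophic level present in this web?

Basal resources (level 1): Periphyton, Filamentous Algae, Leaf Detritus, Moss.
Periphyton → Scud → Sculpin → Kingfisher gives Kingfisher level 4.
No species has a prey at level 4, so no species reaches level 5.

4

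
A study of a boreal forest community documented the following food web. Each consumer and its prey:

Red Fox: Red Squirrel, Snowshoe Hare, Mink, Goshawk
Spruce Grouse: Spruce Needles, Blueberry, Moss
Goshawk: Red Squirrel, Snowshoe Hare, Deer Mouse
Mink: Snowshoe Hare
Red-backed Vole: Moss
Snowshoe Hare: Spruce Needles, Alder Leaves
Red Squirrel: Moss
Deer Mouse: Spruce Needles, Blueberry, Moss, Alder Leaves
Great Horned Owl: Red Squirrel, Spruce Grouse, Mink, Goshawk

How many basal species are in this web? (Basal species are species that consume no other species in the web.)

4

Basal species (no prey listed): Spruce Needles, Blueberry, Moss, Alder Leaves.
Count: 4.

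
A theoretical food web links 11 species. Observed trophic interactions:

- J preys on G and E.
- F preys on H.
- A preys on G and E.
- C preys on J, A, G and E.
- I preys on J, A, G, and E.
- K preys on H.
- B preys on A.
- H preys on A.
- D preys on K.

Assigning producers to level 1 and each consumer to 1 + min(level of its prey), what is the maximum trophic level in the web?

Producers (level 1): G, E.
Following each consumer down to its lowest-level prey: G → A → H → K → D (levels 1 through 5).
All prey of D (K 4) are at level 4 or above, so D is at level 1 + 4 = 5.
Every consumer has at least one prey at level 4 or below, so none exceeds level 5.

5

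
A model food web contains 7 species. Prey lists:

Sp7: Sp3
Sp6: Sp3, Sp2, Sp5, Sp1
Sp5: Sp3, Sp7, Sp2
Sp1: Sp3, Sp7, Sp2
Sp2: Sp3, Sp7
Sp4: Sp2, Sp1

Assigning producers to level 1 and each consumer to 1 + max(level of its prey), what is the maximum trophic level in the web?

5

Producers (level 1): Sp3.
Sp3 → Sp7 → Sp2 → Sp1 → Sp4 gives Sp4 level 5.
No species has a prey at level 5, so no species reaches level 6.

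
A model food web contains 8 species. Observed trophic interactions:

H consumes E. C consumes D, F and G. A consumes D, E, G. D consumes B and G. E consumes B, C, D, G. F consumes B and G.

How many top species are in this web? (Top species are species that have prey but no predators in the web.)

2

Top species (has prey, but nothing eats it): H, A.
Count: 2.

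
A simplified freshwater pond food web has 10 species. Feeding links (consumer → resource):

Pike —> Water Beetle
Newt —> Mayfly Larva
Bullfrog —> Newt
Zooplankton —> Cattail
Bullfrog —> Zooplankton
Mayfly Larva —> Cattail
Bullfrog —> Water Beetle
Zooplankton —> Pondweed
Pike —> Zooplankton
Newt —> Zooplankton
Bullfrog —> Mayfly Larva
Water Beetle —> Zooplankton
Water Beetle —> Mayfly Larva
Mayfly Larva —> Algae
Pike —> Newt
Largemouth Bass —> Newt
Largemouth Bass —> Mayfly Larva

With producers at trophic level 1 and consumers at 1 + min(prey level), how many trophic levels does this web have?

3

Producers (level 1): Cattail, Algae, Pondweed.
Following each consumer down to its lowest-level prey: Cattail → Zooplankton → Pike (levels 1 through 3).
All prey of Pike (Zooplankton 2, Water Beetle 3, Newt 3) are at level 2 or above, so Pike is at level 1 + 2 = 3.
Every consumer has at least one prey at level 2 or below, so none exceeds level 3.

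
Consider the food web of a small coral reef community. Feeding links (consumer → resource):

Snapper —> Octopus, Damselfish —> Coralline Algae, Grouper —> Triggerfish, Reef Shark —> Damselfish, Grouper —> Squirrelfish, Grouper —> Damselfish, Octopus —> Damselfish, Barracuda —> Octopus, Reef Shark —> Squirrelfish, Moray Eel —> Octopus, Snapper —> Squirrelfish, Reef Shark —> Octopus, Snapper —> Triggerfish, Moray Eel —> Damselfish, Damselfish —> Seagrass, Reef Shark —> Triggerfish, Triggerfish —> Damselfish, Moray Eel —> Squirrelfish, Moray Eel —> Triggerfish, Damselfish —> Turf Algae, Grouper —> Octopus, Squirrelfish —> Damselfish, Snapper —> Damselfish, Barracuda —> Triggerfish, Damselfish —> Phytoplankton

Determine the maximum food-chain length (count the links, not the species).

One longest chain: Turf Algae → Damselfish → Triggerfish → Barracuda.
It has 4 species and 3 links.

3 links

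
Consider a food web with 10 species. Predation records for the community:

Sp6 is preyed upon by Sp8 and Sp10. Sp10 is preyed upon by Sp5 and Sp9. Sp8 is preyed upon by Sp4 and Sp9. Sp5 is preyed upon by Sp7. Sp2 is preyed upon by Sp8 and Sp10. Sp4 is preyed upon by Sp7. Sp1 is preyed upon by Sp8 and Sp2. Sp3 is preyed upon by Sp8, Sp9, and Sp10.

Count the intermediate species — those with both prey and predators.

5

Intermediate species (has both prey and predators): Sp2, Sp10, Sp8, Sp4, Sp5.
Count: 5.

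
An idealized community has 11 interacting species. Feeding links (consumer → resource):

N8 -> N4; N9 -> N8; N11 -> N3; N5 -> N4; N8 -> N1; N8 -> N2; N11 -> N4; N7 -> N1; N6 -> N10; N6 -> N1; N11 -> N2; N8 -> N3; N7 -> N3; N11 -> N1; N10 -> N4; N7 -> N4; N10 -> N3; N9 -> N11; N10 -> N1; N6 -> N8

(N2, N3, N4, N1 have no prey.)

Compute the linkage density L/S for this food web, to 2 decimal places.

There are L = 20 links among S = 11 species.
L/S = 20/11 = 1.8182 ≈ 1.82.

L/S = 1.82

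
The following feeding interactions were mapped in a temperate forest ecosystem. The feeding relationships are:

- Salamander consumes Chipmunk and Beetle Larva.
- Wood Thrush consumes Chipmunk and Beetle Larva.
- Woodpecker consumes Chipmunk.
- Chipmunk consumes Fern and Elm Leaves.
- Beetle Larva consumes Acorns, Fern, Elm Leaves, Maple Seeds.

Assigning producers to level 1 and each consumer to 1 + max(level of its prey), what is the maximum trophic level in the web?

Producers (level 1): Maple Seeds, Elm Leaves, Fern, Acorns.
Maple Seeds → Beetle Larva → Wood Thrush gives Wood Thrush level 3.
No species has a prey at level 3, so no species reaches level 4.

3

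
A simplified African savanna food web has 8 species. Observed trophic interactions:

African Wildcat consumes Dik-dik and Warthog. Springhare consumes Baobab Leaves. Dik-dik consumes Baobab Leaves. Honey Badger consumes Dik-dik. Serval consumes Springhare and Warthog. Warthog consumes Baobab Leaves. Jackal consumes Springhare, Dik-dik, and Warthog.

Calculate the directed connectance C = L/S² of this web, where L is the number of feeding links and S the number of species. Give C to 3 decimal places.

C = 0.172

The web has S = 8 species and L = 11 feeding links.
C = L / S² = 11 / 64 = 0.1719 ≈ 0.172.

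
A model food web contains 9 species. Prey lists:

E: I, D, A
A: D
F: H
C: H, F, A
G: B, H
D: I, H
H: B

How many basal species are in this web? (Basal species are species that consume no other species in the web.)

Basal species (no prey listed): I, B.
Count: 2.

2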